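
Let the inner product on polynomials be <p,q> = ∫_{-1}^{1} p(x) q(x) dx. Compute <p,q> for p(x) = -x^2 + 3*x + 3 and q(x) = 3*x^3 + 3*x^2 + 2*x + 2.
<p,q> = 346/15

Expand the product: p(x)·q(x) = -3*x^5 + 6*x^4 + 16*x^3 + 13*x^2 + 12*x + 6.
∫_{-1}^{1} of each monomial x^k gives [2/(k+1) if k even, 0 if k odd]. Integrating term-by-term (or equivalently evaluating the antiderivative F(x) = -x^6/2 + 6*x^5/5 + 4*x^4 + 13*x^3/3 + 6*x^2 + 6*x at the endpoints):
  F(1) − F(−1) = 631/30 − (-61/30) = 346/15.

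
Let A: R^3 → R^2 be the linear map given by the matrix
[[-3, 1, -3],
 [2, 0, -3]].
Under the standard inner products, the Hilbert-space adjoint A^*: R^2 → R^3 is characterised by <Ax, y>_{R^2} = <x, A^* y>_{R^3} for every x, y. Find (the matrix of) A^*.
A^* = A^T =
[[-3, 2],
 [1, 0],
 [-3, -3]]

For real matrices with standard dot products, the defining identity <Ax, y> = <x, A^* y> gives (Ax)^T y = x^T (A^*) y, i.e. x^T A^T y = x^T (A^*) y. Since this holds for all x, y, we must have A^* = A^T. Therefore
A^* =
[[-3, 2],
 [1, 0],
 [-3, -3]].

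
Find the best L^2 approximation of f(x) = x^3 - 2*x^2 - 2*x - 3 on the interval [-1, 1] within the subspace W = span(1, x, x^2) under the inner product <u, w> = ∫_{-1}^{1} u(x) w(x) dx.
g(x) = -2*x^2 - 7*x/5 - 3

The best approximation g ∈ W is the orthogonal projection of f onto W. Writing g = a_0 + a_1 x + a_2 x^2, the coefficients solve the normal equations G · a = b where
  G_{ij} = <φ_i, φ_j> and b_i = <f, φ_i>, with φ_0 = 1, φ_1 = x, φ_2 = x^2.
G =
  [2, 0, 2/3]
  [0, 2/3, 0]
  [2/3, 0, 2/5],
b = (-22/3, -14/15, -14/5).
Solving gives a_0 = -3, a_1 = -7/5, a_2 = -2, so
  g(x) = -2*x^2 - 7*x/5 - 3.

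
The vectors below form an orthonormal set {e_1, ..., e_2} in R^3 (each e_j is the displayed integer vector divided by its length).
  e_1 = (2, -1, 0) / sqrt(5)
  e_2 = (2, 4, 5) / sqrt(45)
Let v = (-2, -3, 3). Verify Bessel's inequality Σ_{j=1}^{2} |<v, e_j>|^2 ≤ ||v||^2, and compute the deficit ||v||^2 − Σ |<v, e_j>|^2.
Σ |<v, e_j>|^2 = 2/9; ||v||^2 = 22; deficit = 196/9

Write each e_j = u_j / sqrt(<u_j, u_j>) where u_j is the displayed integer vector. Then <v, e_j> = <v, u_j> / sqrt(<u_j, u_j>), so |<v, e_j>|^2 = <v, u_j>^2 / <u_j, u_j>.
Coefficients: <v, e_1> = -1/sqrt(5), <v, e_2> = -1/sqrt(45).
Square and sum: Σ |<v, e_j>|^2 = 2/9.
Compute ||v||^2 = v·v = 22.
Deficit = 22 − 2/9 = 196/9 ≥ 0, confirming Bessel's inequality. (The deficit equals ||v − Σ <v,e_j> e_j||^2, the squared distance from v to span{e_j}.)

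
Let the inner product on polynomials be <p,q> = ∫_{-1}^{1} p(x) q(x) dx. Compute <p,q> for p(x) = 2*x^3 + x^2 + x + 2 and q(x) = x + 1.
<p,q> = 92/15

Expand the product: p(x)·q(x) = 2*x^4 + 3*x^3 + 2*x^2 + 3*x + 2.
∫_{-1}^{1} of each monomial x^k gives [2/(k+1) if k even, 0 if k odd]. Integrating term-by-term (or equivalently evaluating the antiderivative F(x) = 2*x^5/5 + 3*x^4/4 + 2*x^3/3 + 3*x^2/2 + 2*x at the endpoints):
  F(1) − F(−1) = 319/60 − (-49/60) = 92/15.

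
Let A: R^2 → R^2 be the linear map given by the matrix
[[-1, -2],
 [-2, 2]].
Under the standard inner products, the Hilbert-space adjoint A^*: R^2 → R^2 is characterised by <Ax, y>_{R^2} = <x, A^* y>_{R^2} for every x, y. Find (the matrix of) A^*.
A^* = A^T =
[[-1, -2],
 [-2, 2]]

For real matrices with standard dot products, the defining identity <Ax, y> = <x, A^* y> gives (Ax)^T y = x^T (A^*) y, i.e. x^T A^T y = x^T (A^*) y. Since this holds for all x, y, we must have A^* = A^T. Therefore
A^* =
[[-1, -2],
 [-2, 2]].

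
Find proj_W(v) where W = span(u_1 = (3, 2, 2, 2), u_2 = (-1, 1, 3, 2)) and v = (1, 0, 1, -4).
proj_W(v) = (7/13, -9/26, -31/26, -10/13)

Set up U = [u_1 | ... | u_2] ∈ R^(4×2). The projector onto W = col(U) is P = U (U^T U)^(-1) U^T.
Compute U^T U =
  [21, 9]
  [9, 15],
and U^T v = (-3, -6).
Solve U^T U · c = U^T v for the coefficients: c = (1/26, -11/26). The projection is proj_W(v) = U c.
Check: (v - proj_W(v)) · u_1 = 0  (should be 0).
Check: (v - proj_W(v)) · u_2 = 0  (should be 0).
Result: proj_W(v) = (7/13, -9/26, -31/26, -10/13).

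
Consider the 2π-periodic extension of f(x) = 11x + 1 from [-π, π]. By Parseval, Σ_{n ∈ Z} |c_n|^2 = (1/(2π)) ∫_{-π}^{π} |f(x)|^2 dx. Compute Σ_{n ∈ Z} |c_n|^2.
Σ |c_n|^2 = 121π^2/3 + 1

Expand and integrate term by term over [-π, π]:
  ∫ (11x)^2 dx = 121·(2π^3/3); ∫ 2·11·(1)·x dx = 0 (odd integrand); ∫ 1^2 dx = 1·2π.
So (1/(2π)) ∫_{-π}^{π} (11x + 1)^2 dx = 121π^2/3 + 1 = 121π^2/3 + 1.
Parseval ⇒ Σ |c_n|^2 = 121π^2/3 + 1.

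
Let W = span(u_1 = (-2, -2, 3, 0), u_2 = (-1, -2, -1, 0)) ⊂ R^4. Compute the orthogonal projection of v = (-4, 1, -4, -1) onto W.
proj_W(v) = (-4/31, -44/31, -94/31, 0)

Set up U = [u_1 | ... | u_2] ∈ R^(4×2). The projector onto W = col(U) is P = U (U^T U)^(-1) U^T.
Compute U^T U =
  [17, 3]
  [3, 6],
and U^T v = (-6, 6).
Solve U^T U · c = U^T v for the coefficients: c = (-18/31, 40/31). The projection is proj_W(v) = U c.
Check: (v - proj_W(v)) · u_1 = 0  (should be 0).
Check: (v - proj_W(v)) · u_2 = 0  (should be 0).
Result: proj_W(v) = (-4/31, -44/31, -94/31, 0).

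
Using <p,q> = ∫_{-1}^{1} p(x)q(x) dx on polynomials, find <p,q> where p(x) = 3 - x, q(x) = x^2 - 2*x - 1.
<p,q> = -8/3

Expand the product: p(x)·q(x) = -x^3 + 5*x^2 - 5*x - 3.
∫_{-1}^{1} of each monomial x^k gives [2/(k+1) if k even, 0 if k odd]. Integrating term-by-term (or equivalently evaluating the antiderivative F(x) = -x^4/4 + 5*x^3/3 - 5*x^2/2 - 3*x at the endpoints):
  F(1) − F(−1) = -49/12 − (-17/12) = -8/3.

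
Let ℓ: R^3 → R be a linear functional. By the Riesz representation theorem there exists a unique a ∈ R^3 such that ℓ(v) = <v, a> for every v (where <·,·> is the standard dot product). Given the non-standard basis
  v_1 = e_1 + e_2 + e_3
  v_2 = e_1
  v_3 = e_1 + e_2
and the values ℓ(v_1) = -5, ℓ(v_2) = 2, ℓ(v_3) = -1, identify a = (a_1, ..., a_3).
a = (2, -3, -4)

Write a = (a_1, ..., a_3) in the standard basis. For each basis vector v_i, ℓ(v_i) = <v_i, a> is a linear equation in the a_j's. Collect the n equations into a matrix system V a = ℓ, where row i of V is v_i (expressed in the standard basis). Since V is invertible (lower-triangular with 1s on the diagonal, up to permutation), solve by back-substitution:
  V =
[[1, 1, 1],
 [1, 0, 0],
 [1, 1, 0]]
  V a = (-5, 2, -1)
Solving gives a = (2, -3, -4).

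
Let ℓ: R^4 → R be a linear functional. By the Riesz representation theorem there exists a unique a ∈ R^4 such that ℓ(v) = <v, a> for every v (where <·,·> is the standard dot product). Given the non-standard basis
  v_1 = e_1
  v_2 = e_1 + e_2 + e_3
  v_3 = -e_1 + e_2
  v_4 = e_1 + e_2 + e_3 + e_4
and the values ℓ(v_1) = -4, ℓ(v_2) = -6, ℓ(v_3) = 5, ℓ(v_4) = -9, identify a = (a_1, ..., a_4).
a = (-4, 1, -3, -3)

Write a = (a_1, ..., a_4) in the standard basis. For each basis vector v_i, ℓ(v_i) = <v_i, a> is a linear equation in the a_j's. Collect the n equations into a matrix system V a = ℓ, where row i of V is v_i (expressed in the standard basis). Since V is invertible (lower-triangular with 1s on the diagonal, up to permutation), solve by back-substitution:
  V =
[[1, 0, 0, 0],
 [1, 1, 1, 0],
 [-1, 1, 0, 0],
 [1, 1, 1, 1]]
  V a = (-4, -6, 5, -9)
Solving gives a = (-4, 1, -3, -3).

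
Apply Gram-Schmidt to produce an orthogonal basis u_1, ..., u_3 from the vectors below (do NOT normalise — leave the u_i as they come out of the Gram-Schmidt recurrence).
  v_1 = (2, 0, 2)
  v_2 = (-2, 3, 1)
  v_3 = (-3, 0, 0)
Orthogonal basis:
  u_1 = (2, 0, 2)
  u_2 = (-3/2, 3, 3/2)
  u_3 = (-1, -1, 1)

Apply the Gram-Schmidt recurrence
  u_1 = v_1
  u_i = v_i − Σ_{j<i} ((v_i · u_j) / (u_j · u_j)) · u_j.

Step by step this gives:
  u_1 = (2, 0, 2)
  u_2 = (-3/2, 3, 3/2)
  u_3 = (-1, -1, 1)

Orthogonality check:
  u_2 · u_1 = 0 (should be 0)
  u_3 · u_1 = 0 (should be 0)
  u_3 · u_2 = 0 (should be 0)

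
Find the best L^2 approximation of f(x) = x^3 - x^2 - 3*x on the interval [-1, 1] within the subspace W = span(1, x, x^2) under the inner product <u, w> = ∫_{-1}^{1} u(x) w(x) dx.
g(x) = -x^2 - 12*x/5

The best approximation g ∈ W is the orthogonal projection of f onto W. Writing g = a_0 + a_1 x + a_2 x^2, the coefficients solve the normal equations G · a = b where
  G_{ij} = <φ_i, φ_j> and b_i = <f, φ_i>, with φ_0 = 1, φ_1 = x, φ_2 = x^2.
G =
  [2, 0, 2/3]
  [0, 2/3, 0]
  [2/3, 0, 2/5],
b = (-2/3, -8/5, -2/5).
Solving gives a_0 = 0, a_1 = -12/5, a_2 = -1, so
  g(x) = -x^2 - 12*x/5.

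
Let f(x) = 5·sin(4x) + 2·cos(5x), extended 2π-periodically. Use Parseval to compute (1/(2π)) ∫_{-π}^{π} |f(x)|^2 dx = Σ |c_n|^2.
Σ |c_n|^2 = 29/2

Expand |f|^2 and use orthogonality of {sin(nx), cos(mx)} on [-π, π]:
  ∫_{-π}^{π} sin(nx)^2 dx = π, ∫ cos(mx)^2 dx = π, and cross terms integrate to 0.
So ∫_{-π}^{π} f(x)^2 dx = 5^2 · π + 2^2 · π = (25 + 4)π.
Divide by 2π: (25 + 4)/2 = 29/2.
By Parseval, this equals Σ |c_n|^2.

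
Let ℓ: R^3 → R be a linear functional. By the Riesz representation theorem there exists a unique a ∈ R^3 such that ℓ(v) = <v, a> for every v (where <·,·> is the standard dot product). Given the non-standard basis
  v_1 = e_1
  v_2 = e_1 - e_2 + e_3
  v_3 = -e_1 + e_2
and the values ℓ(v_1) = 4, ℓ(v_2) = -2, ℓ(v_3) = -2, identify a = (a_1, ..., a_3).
a = (4, 2, -4)

Write a = (a_1, ..., a_3) in the standard basis. For each basis vector v_i, ℓ(v_i) = <v_i, a> is a linear equation in the a_j's. Collect the n equations into a matrix system V a = ℓ, where row i of V is v_i (expressed in the standard basis). Since V is invertible (lower-triangular with 1s on the diagonal, up to permutation), solve by back-substitution:
  V =
[[1, 0, 0],
 [1, -1, 1],
 [-1, 1, 0]]
  V a = (4, -2, -2)
Solving gives a = (4, 2, -4).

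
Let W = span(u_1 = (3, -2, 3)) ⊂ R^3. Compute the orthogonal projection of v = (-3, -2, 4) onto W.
proj_W(v) = (21/22, -7/11, 21/22)

Set up U = [u_1 | ... | u_1] ∈ R^(3×1). The projector onto W = col(U) is P = U (U^T U)^(-1) U^T.
Compute U^T U =
  [22],
and U^T v = (7).
Solve U^T U · c = U^T v for the coefficients: c = (7/22). The projection is proj_W(v) = U c.
Check: (v - proj_W(v)) · u_1 = 0  (should be 0).
Result: proj_W(v) = (21/22, -7/11, 21/22).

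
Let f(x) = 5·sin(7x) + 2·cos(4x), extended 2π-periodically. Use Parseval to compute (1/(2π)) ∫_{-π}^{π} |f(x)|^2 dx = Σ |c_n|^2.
Σ |c_n|^2 = 29/2

Expand |f|^2 and use orthogonality of {sin(nx), cos(mx)} on [-π, π]:
  ∫_{-π}^{π} sin(nx)^2 dx = π, ∫ cos(mx)^2 dx = π, and cross terms integrate to 0.
So ∫_{-π}^{π} f(x)^2 dx = 5^2 · π + 2^2 · π = (25 + 4)π.
Divide by 2π: (25 + 4)/2 = 29/2.
By Parseval, this equals Σ |c_n|^2.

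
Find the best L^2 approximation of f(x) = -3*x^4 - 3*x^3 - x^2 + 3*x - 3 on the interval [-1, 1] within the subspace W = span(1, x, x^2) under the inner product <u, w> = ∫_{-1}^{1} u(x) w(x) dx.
g(x) = -25*x^2/7 + 6*x/5 - 96/35

The best approximation g ∈ W is the orthogonal projection of f onto W. Writing g = a_0 + a_1 x + a_2 x^2, the coefficients solve the normal equations G · a = b where
  G_{ij} = <φ_i, φ_j> and b_i = <f, φ_i>, with φ_0 = 1, φ_1 = x, φ_2 = x^2.
G =
  [2, 0, 2/3]
  [0, 2/3, 0]
  [2/3, 0, 2/5],
b = (-118/15, 4/5, -114/35).
Solving gives a_0 = -96/35, a_1 = 6/5, a_2 = -25/7, so
  g(x) = -25*x^2/7 + 6*x/5 - 96/35.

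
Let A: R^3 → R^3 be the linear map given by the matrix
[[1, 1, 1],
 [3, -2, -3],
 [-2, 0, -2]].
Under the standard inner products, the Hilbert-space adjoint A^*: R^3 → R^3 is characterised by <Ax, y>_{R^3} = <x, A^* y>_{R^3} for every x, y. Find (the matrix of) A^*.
A^* = A^T =
[[1, 3, -2],
 [1, -2, 0],
 [1, -3, -2]]

For real matrices with standard dot products, the defining identity <Ax, y> = <x, A^* y> gives (Ax)^T y = x^T (A^*) y, i.e. x^T A^T y = x^T (A^*) y. Since this holds for all x, y, we must have A^* = A^T. Therefore
A^* =
[[1, 3, -2],
 [1, -2, 0],
 [1, -3, -2]].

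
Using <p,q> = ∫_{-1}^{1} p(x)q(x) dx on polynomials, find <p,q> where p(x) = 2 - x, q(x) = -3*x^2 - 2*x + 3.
<p,q> = 28/3

Expand the product: p(x)·q(x) = 3*x^3 - 4*x^2 - 7*x + 6.
∫_{-1}^{1} of each monomial x^k gives [2/(k+1) if k even, 0 if k odd]. Integrating term-by-term (or equivalently evaluating the antiderivative F(x) = 3*x^4/4 - 4*x^3/3 - 7*x^2/2 + 6*x at the endpoints):
  F(1) − F(−1) = 23/12 − (-89/12) = 28/3.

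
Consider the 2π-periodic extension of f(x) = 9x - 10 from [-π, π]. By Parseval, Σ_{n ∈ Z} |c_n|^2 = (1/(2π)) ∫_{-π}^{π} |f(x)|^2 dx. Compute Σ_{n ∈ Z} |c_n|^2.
Σ |c_n|^2 = 27π^2 + 100

Expand and integrate term by term over [-π, π]:
  ∫ (9x)^2 dx = 81·(2π^3/3); ∫ 2·9·(-10)·x dx = 0 (odd integrand); ∫ (-10)^2 dx = 100·2π.
So (1/(2π)) ∫_{-π}^{π} (9x - 10)^2 dx = 81π^2/3 + 100 = 27π^2 + 100.
Parseval ⇒ Σ |c_n|^2 = 27π^2 + 100.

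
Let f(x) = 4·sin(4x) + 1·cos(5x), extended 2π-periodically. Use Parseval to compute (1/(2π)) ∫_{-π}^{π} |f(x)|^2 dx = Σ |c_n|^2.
Σ |c_n|^2 = 17/2

Expand |f|^2 and use orthogonality of {sin(nx), cos(mx)} on [-π, π]:
  ∫_{-π}^{π} sin(nx)^2 dx = π, ∫ cos(mx)^2 dx = π, and cross terms integrate to 0.
So ∫_{-π}^{π} f(x)^2 dx = 4^2 · π + 1^2 · π = (16 + 1)π.
Divide by 2π: (16 + 1)/2 = 17/2.
By Parseval, this equals Σ |c_n|^2.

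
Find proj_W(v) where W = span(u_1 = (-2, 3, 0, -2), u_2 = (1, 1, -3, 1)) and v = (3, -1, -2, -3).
proj_W(v) = (144/203, -11/203, -246/203, 144/203)

Set up U = [u_1 | ... | u_2] ∈ R^(4×2). The projector onto W = col(U) is P = U (U^T U)^(-1) U^T.
Compute U^T U =
  [17, -1]
  [-1, 12],
and U^T v = (-3, 5).
Solve U^T U · c = U^T v for the coefficients: c = (-31/203, 82/203). The projection is proj_W(v) = U c.
Check: (v - proj_W(v)) · u_1 = 0  (should be 0).
Check: (v - proj_W(v)) · u_2 = 0  (should be 0).
Result: proj_W(v) = (144/203, -11/203, -246/203, 144/203).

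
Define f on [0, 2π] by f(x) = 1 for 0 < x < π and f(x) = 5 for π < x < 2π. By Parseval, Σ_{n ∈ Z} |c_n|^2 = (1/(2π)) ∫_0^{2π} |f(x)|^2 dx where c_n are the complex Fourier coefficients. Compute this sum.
Σ |c_n|^2 = 13

Parseval equates the L^2 energy of f (normalised by 1/(2π)) with the ℓ^2 sum of its Fourier coefficients: (1/(2π)) ∫_0^{2π} |f|^2 = Σ |c_n|^2.
Compute the left side: (1/(2π)) [∫_0^π 1^2 dx + ∫_π^{2π} 5^2 dx] = (1/(2π)) · (1π + 25π) = (1 + 25)/2 = 13.
So Σ_{n ∈ Z} |c_n|^2 = 13.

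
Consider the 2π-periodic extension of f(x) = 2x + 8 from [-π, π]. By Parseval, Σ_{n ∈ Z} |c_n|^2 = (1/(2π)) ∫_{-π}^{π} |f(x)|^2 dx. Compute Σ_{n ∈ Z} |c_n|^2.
Σ |c_n|^2 = 4π^2/3 + 64

Expand and integrate term by term over [-π, π]:
  ∫ (2x)^2 dx = 4·(2π^3/3); ∫ 2·2·(8)·x dx = 0 (odd integrand); ∫ 8^2 dx = 64·2π.
So (1/(2π)) ∫_{-π}^{π} (2x + 8)^2 dx = 4π^2/3 + 64 = 4π^2/3 + 64.
Parseval ⇒ Σ |c_n|^2 = 4π^2/3 + 64.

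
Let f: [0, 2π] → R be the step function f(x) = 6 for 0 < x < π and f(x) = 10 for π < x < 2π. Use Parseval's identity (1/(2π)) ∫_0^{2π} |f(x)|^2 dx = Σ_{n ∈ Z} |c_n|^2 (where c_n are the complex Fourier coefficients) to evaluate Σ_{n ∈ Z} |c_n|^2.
Σ |c_n|^2 = 68

Parseval equates the L^2 energy of f (normalised by 1/(2π)) with the ℓ^2 sum of its Fourier coefficients: (1/(2π)) ∫_0^{2π} |f|^2 = Σ |c_n|^2.
Compute the left side: (1/(2π)) [∫_0^π 6^2 dx + ∫_π^{2π} 10^2 dx] = (1/(2π)) · (36π + 100π) = (36 + 100)/2 = 68.
So Σ_{n ∈ Z} |c_n|^2 = 68.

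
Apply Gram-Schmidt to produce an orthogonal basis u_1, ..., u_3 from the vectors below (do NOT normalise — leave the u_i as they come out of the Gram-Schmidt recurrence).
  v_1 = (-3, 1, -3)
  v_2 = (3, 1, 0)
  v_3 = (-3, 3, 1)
Orthogonal basis:
  u_1 = (-3, 1, -3)
  u_2 = (33/19, 27/19, -24/19)
  u_3 = (-1, 3, 2)

Apply the Gram-Schmidt recurrence
  u_1 = v_1
  u_i = v_i − Σ_{j<i} ((v_i · u_j) / (u_j · u_j)) · u_j.

Step by step this gives:
  u_1 = (-3, 1, -3)
  u_2 = (33/19, 27/19, -24/19)
  u_3 = (-1, 3, 2)

Orthogonality check:
  u_2 · u_1 = 0 (should be 0)
  u_3 · u_1 = 0 (should be 0)
  u_3 · u_2 = 0 (should be 0)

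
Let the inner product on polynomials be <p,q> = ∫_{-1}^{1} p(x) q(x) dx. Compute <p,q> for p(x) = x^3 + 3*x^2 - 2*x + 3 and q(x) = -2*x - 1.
<p,q> = -92/15

Expand the product: p(x)·q(x) = -2*x^4 - 7*x^3 + x^2 - 4*x - 3.
∫_{-1}^{1} of each monomial x^k gives [2/(k+1) if k even, 0 if k odd]. Integrating term-by-term (or equivalently evaluating the antiderivative F(x) = -2*x^5/5 - 7*x^4/4 + x^3/3 - 2*x^2 - 3*x at the endpoints):
  F(1) − F(−1) = -409/60 − (-41/60) = -92/15.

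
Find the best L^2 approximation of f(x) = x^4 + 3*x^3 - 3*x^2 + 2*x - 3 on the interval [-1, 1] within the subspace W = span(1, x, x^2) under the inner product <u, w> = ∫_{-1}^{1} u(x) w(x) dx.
g(x) = -15*x^2/7 + 19*x/5 - 108/35

The best approximation g ∈ W is the orthogonal projection of f onto W. Writing g = a_0 + a_1 x + a_2 x^2, the coefficients solve the normal equations G · a = b where
  G_{ij} = <φ_i, φ_j> and b_i = <f, φ_i>, with φ_0 = 1, φ_1 = x, φ_2 = x^2.
G =
  [2, 0, 2/3]
  [0, 2/3, 0]
  [2/3, 0, 2/5],
b = (-38/5, 38/15, -102/35).
Solving gives a_0 = -108/35, a_1 = 19/5, a_2 = -15/7, so
  g(x) = -15*x^2/7 + 19*x/5 - 108/35.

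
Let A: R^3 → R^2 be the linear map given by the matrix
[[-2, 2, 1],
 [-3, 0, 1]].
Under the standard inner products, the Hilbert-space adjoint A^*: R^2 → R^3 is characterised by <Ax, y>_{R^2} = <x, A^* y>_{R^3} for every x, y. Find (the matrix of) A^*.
A^* = A^T =
[[-2, -3],
 [2, 0],
 [1, 1]]

For real matrices with standard dot products, the defining identity <Ax, y> = <x, A^* y> gives (Ax)^T y = x^T (A^*) y, i.e. x^T A^T y = x^T (A^*) y. Since this holds for all x, y, we must have A^* = A^T. Therefore
A^* =
[[-2, -3],
 [2, 0],
 [1, 1]].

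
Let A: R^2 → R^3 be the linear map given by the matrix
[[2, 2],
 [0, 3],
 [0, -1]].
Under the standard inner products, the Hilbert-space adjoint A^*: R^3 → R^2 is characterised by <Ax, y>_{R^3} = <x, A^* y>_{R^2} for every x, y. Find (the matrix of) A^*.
A^* = A^T =
[[2, 0, 0],
 [2, 3, -1]]

For real matrices with standard dot products, the defining identity <Ax, y> = <x, A^* y> gives (Ax)^T y = x^T (A^*) y, i.e. x^T A^T y = x^T (A^*) y. Since this holds for all x, y, we must have A^* = A^T. Therefore
A^* =
[[2, 0, 0],
 [2, 3, -1]].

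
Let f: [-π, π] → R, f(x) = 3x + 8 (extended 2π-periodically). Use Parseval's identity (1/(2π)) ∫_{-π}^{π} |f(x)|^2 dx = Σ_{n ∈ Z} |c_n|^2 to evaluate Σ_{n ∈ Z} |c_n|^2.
Σ |c_n|^2 = 3π^2 + 64

Expand and integrate term by term over [-π, π]:
  ∫ (3x)^2 dx = 9·(2π^3/3); ∫ 2·3·(8)·x dx = 0 (odd integrand); ∫ 8^2 dx = 64·2π.
So (1/(2π)) ∫_{-π}^{π} (3x + 8)^2 dx = 9π^2/3 + 64 = 3π^2 + 64.
Parseval ⇒ Σ |c_n|^2 = 3π^2 + 64.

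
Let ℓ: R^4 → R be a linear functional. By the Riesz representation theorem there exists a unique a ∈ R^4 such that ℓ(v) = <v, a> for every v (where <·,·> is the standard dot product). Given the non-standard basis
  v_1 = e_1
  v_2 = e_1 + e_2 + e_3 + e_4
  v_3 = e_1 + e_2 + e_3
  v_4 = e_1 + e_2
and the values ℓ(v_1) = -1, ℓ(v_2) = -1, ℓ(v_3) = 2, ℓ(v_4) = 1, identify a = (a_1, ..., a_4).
a = (-1, 2, 1, -3)

Write a = (a_1, ..., a_4) in the standard basis. For each basis vector v_i, ℓ(v_i) = <v_i, a> is a linear equation in the a_j's. Collect the n equations into a matrix system V a = ℓ, where row i of V is v_i (expressed in the standard basis). Since V is invertible (lower-triangular with 1s on the diagonal, up to permutation), solve by back-substitution:
  V =
[[1, 0, 0, 0],
 [1, 1, 1, 1],
 [1, 1, 1, 0],
 [1, 1, 0, 0]]
  V a = (-1, -1, 2, 1)
Solving gives a = (-1, 2, 1, -3).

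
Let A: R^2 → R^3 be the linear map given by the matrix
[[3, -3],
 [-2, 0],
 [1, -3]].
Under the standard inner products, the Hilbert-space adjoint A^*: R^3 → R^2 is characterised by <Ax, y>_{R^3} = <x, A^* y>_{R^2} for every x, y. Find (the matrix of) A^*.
A^* = A^T =
[[3, -2, 1],
 [-3, 0, -3]]

For real matrices with standard dot products, the defining identity <Ax, y> = <x, A^* y> gives (Ax)^T y = x^T (A^*) y, i.e. x^T A^T y = x^T (A^*) y. Since this holds for all x, y, we must have A^* = A^T. Therefore
A^* =
[[3, -2, 1],
 [-3, 0, -3]].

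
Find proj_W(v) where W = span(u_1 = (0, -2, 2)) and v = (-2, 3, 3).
proj_W(v) = (0, 0, 0)

Set up U = [u_1 | ... | u_1] ∈ R^(3×1). The projector onto W = col(U) is P = U (U^T U)^(-1) U^T.
Compute U^T U =
  [8],
and U^T v = (0).
Solve U^T U · c = U^T v for the coefficients: c = (0). The projection is proj_W(v) = U c.
Check: (v - proj_W(v)) · u_1 = 0  (should be 0).
Result: proj_W(v) = (0, 0, 0).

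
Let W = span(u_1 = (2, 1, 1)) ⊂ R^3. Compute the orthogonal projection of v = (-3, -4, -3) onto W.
proj_W(v) = (-13/3, -13/6, -13/6)

Set up U = [u_1 | ... | u_1] ∈ R^(3×1). The projector onto W = col(U) is P = U (U^T U)^(-1) U^T.
Compute U^T U =
  [6],
and U^T v = (-13).
Solve U^T U · c = U^T v for the coefficients: c = (-13/6). The projection is proj_W(v) = U c.
Check: (v - proj_W(v)) · u_1 = 0  (should be 0).
Result: proj_W(v) = (-13/3, -13/6, -13/6).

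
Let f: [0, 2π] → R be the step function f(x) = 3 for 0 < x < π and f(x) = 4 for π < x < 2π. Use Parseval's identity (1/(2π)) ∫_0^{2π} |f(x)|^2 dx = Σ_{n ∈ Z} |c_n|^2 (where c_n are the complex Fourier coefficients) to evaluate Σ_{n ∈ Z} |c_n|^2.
Σ |c_n|^2 = 25/2

Parseval equates the L^2 energy of f (normalised by 1/(2π)) with the ℓ^2 sum of its Fourier coefficients: (1/(2π)) ∫_0^{2π} |f|^2 = Σ |c_n|^2.
Compute the left side: (1/(2π)) [∫_0^π 3^2 dx + ∫_π^{2π} 4^2 dx] = (1/(2π)) · (9π + 16π) = (9 + 16)/2 = 25/2.
So Σ_{n ∈ Z} |c_n|^2 = 25/2.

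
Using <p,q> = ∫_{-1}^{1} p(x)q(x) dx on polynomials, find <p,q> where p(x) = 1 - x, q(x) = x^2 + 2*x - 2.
<p,q> = -14/3

Expand the product: p(x)·q(x) = -x^3 - x^2 + 4*x - 2.
∫_{-1}^{1} of each monomial x^k gives [2/(k+1) if k even, 0 if k odd]. Integrating term-by-term (or equivalently evaluating the antiderivative F(x) = -x^4/4 - x^3/3 + 2*x^2 - 2*x at the endpoints):
  F(1) − F(−1) = -7/12 − (49/12) = -14/3.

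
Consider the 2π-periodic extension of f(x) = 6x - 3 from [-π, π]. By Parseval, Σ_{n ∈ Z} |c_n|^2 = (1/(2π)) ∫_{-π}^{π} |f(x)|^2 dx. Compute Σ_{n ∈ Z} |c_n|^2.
Σ |c_n|^2 = 12π^2 + 9

Expand and integrate term by term over [-π, π]:
  ∫ (6x)^2 dx = 36·(2π^3/3); ∫ 2·6·(-3)·x dx = 0 (odd integrand); ∫ (-3)^2 dx = 9·2π.
So (1/(2π)) ∫_{-π}^{π} (6x - 3)^2 dx = 36π^2/3 + 9 = 12π^2 + 9.
Parseval ⇒ Σ |c_n|^2 = 12π^2 + 9.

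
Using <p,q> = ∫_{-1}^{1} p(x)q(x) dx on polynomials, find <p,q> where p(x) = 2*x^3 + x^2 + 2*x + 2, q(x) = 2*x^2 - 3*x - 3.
<p,q> = -254/15

Expand the product: p(x)·q(x) = 4*x^5 - 4*x^4 - 5*x^3 - 5*x^2 - 12*x - 6.
∫_{-1}^{1} of each monomial x^k gives [2/(k+1) if k even, 0 if k odd]. Integrating term-by-term (or equivalently evaluating the antiderivative F(x) = 2*x^6/3 - 4*x^5/5 - 5*x^4/4 - 5*x^3/3 - 6*x^2 - 6*x at the endpoints):
  F(1) − F(−1) = -301/20 − (113/60) = -254/15.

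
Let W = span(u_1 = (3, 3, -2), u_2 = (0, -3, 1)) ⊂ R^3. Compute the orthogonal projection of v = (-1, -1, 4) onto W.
proj_W(v) = (-21/11, -21/11, 14/11)

Set up U = [u_1 | ... | u_2] ∈ R^(3×2). The projector onto W = col(U) is P = U (U^T U)^(-1) U^T.
Compute U^T U =
  [22, -11]
  [-11, 10],
and U^T v = (-14, 7).
Solve U^T U · c = U^T v for the coefficients: c = (-7/11, 0). The projection is proj_W(v) = U c.
Check: (v - proj_W(v)) · u_1 = 0  (should be 0).
Check: (v - proj_W(v)) · u_2 = 0  (should be 0).
Result: proj_W(v) = (-21/11, -21/11, 14/11).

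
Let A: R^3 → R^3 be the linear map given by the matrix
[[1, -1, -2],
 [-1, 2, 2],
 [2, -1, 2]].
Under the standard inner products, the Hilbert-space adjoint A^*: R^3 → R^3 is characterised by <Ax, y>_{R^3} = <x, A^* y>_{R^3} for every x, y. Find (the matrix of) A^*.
A^* = A^T =
[[1, -1, 2],
 [-1, 2, -1],
 [-2, 2, 2]]

For real matrices with standard dot products, the defining identity <Ax, y> = <x, A^* y> gives (Ax)^T y = x^T (A^*) y, i.e. x^T A^T y = x^T (A^*) y. Since this holds for all x, y, we must have A^* = A^T. Therefore
A^* =
[[1, -1, 2],
 [-1, 2, -1],
 [-2, 2, 2]].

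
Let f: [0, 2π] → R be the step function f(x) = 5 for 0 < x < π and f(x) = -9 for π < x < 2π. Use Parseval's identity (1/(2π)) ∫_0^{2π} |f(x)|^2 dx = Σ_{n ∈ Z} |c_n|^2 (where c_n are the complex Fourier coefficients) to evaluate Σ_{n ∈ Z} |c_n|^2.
Σ |c_n|^2 = 53

Parseval equates the L^2 energy of f (normalised by 1/(2π)) with the ℓ^2 sum of its Fourier coefficients: (1/(2π)) ∫_0^{2π} |f|^2 = Σ |c_n|^2.
Compute the left side: (1/(2π)) [∫_0^π 5^2 dx + ∫_π^{2π} (-9)^2 dx] = (1/(2π)) · (25π + 81π) = (25 + 81)/2 = 53.
So Σ_{n ∈ Z} |c_n|^2 = 53.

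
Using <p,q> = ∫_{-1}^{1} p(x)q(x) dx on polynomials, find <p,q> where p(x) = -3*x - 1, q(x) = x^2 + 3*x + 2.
<p,q> = -32/3

Expand the product: p(x)·q(x) = -3*x^3 - 10*x^2 - 9*x - 2.
∫_{-1}^{1} of each monomial x^k gives [2/(k+1) if k even, 0 if k odd]. Integrating term-by-term (or equivalently evaluating the antiderivative F(x) = -3*x^4/4 - 10*x^3/3 - 9*x^2/2 - 2*x at the endpoints):
  F(1) − F(−1) = -127/12 − (1/12) = -32/3.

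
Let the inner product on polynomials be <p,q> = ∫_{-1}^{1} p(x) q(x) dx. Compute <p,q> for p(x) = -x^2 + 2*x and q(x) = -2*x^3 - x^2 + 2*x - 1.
<p,q> = 32/15

Expand the product: p(x)·q(x) = 2*x^5 - 3*x^4 - 4*x^3 + 5*x^2 - 2*x.
∫_{-1}^{1} of each monomial x^k gives [2/(k+1) if k even, 0 if k odd]. Integrating term-by-term (or equivalently evaluating the antiderivative F(x) = x^6/3 - 3*x^5/5 - x^4 + 5*x^3/3 - x^2 at the endpoints):
  F(1) − F(−1) = -3/5 − (-41/15) = 32/15.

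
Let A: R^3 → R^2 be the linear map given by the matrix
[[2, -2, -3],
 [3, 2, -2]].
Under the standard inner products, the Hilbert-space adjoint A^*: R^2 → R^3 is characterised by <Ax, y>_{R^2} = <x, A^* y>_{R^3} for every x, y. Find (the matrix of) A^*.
A^* = A^T =
[[2, 3],
 [-2, 2],
 [-3, -2]]

For real matrices with standard dot products, the defining identity <Ax, y> = <x, A^* y> gives (Ax)^T y = x^T (A^*) y, i.e. x^T A^T y = x^T (A^*) y. Since this holds for all x, y, we must have A^* = A^T. Therefore
A^* =
[[2, 3],
 [-2, 2],
 [-3, -2]].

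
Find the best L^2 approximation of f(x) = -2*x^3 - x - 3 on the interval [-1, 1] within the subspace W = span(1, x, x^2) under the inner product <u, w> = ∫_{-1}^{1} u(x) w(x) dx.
g(x) = -11*x/5 - 3

The best approximation g ∈ W is the orthogonal projection of f onto W. Writing g = a_0 + a_1 x + a_2 x^2, the coefficients solve the normal equations G · a = b where
  G_{ij} = <φ_i, φ_j> and b_i = <f, φ_i>, with φ_0 = 1, φ_1 = x, φ_2 = x^2.
G =
  [2, 0, 2/3]
  [0, 2/3, 0]
  [2/3, 0, 2/5],
b = (-6, -22/15, -2).
Solving gives a_0 = -3, a_1 = -11/5, a_2 = 0, so
  g(x) = -11*x/5 - 3.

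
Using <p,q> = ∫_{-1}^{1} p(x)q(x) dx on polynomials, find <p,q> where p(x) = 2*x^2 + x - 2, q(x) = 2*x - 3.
<p,q> = 28/3

Expand the product: p(x)·q(x) = 4*x^3 - 4*x^2 - 7*x + 6.
∫_{-1}^{1} of each monomial x^k gives [2/(k+1) if k even, 0 if k odd]. Integrating term-by-term (or equivalently evaluating the antiderivative F(x) = x^4 - 4*x^3/3 - 7*x^2/2 + 6*x at the endpoints):
  F(1) − F(−1) = 13/6 − (-43/6) = 28/3.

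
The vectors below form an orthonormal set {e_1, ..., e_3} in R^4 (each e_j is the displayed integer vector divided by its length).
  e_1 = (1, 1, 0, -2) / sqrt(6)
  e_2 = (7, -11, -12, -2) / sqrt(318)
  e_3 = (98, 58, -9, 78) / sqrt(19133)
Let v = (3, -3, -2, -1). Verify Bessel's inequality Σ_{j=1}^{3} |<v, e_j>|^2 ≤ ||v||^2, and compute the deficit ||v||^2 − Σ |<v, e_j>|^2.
Σ |<v, e_j>|^2 = 7574/361; ||v||^2 = 23; deficit = 729/361

Write each e_j = u_j / sqrt(<u_j, u_j>) where u_j is the displayed integer vector. Then <v, e_j> = <v, u_j> / sqrt(<u_j, u_j>), so |<v, e_j>|^2 = <v, u_j>^2 / <u_j, u_j>.
Coefficients: <v, e_1> = 2/sqrt(6), <v, e_2> = 80/sqrt(318), <v, e_3> = 60/sqrt(19133).
Square and sum: Σ |<v, e_j>|^2 = 7574/361.
Compute ||v||^2 = v·v = 23.
Deficit = 23 − 7574/361 = 729/361 ≥ 0, confirming Bessel's inequality. (The deficit equals ||v − Σ <v,e_j> e_j||^2, the squared distance from v to span{e_j}.)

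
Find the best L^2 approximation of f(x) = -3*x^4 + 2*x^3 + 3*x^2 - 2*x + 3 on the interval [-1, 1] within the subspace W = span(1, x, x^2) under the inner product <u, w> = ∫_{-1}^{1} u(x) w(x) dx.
g(x) = 3*x^2/7 - 4*x/5 + 114/35

The best approximation g ∈ W is the orthogonal projection of f onto W. Writing g = a_0 + a_1 x + a_2 x^2, the coefficients solve the normal equations G · a = b where
  G_{ij} = <φ_i, φ_j> and b_i = <f, φ_i>, with φ_0 = 1, φ_1 = x, φ_2 = x^2.
G =
  [2, 0, 2/3]
  [0, 2/3, 0]
  [2/3, 0, 2/5],
b = (34/5, -8/15, 82/35).
Solving gives a_0 = 114/35, a_1 = -4/5, a_2 = 3/7, so
  g(x) = 3*x^2/7 - 4*x/5 + 114/35.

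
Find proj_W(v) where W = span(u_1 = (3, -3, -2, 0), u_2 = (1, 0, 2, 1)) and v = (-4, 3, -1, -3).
proj_W(v) = (-586/131, 369/131, -188/131, -217/131)

Set up U = [u_1 | ... | u_2] ∈ R^(4×2). The projector onto W = col(U) is P = U (U^T U)^(-1) U^T.
Compute U^T U =
  [22, -1]
  [-1, 6],
and U^T v = (-19, -9).
Solve U^T U · c = U^T v for the coefficients: c = (-123/131, -217/131). The projection is proj_W(v) = U c.
Check: (v - proj_W(v)) · u_1 = 0  (should be 0).
Check: (v - proj_W(v)) · u_2 = 0  (should be 0).
Result: proj_W(v) = (-586/131, 369/131, -188/131, -217/131).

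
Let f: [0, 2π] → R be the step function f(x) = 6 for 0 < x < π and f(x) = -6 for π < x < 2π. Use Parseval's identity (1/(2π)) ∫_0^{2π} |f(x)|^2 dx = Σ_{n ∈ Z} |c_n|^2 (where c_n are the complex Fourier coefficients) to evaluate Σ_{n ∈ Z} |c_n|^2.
Σ |c_n|^2 = 36

Parseval equates the L^2 energy of f (normalised by 1/(2π)) with the ℓ^2 sum of its Fourier coefficients: (1/(2π)) ∫_0^{2π} |f|^2 = Σ |c_n|^2.
Compute the left side: (1/(2π)) [∫_0^π 6^2 dx + ∫_π^{2π} (-6)^2 dx] = (1/(2π)) · (36π + 36π) = (36 + 36)/2 = 36.
So Σ_{n ∈ Z} |c_n|^2 = 36.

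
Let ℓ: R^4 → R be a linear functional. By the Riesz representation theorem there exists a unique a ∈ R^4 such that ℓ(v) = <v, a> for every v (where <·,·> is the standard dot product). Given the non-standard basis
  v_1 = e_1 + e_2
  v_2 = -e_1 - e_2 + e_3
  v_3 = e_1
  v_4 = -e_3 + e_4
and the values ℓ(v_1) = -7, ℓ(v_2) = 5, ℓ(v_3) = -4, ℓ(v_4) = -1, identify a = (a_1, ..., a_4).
a = (-4, -3, -2, -3)

Write a = (a_1, ..., a_4) in the standard basis. For each basis vector v_i, ℓ(v_i) = <v_i, a> is a linear equation in the a_j's. Collect the n equations into a matrix system V a = ℓ, where row i of V is v_i (expressed in the standard basis). Since V is invertible (lower-triangular with 1s on the diagonal, up to permutation), solve by back-substitution:
  V =
[[1, 1, 0, 0],
 [-1, -1, 1, 0],
 [1, 0, 0, 0],
 [0, 0, -1, 1]]
  V a = (-7, 5, -4, -1)
Solving gives a = (-4, -3, -2, -3).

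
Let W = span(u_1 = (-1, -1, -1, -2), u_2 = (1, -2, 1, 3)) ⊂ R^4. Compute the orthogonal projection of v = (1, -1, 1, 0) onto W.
proj_W(v) = (13/69, -53/69, 13/69, 16/23)

Set up U = [u_1 | ... | u_2] ∈ R^(4×2). The projector onto W = col(U) is P = U (U^T U)^(-1) U^T.
Compute U^T U =
  [7, -6]
  [-6, 15],
and U^T v = (-1, 4).
Solve U^T U · c = U^T v for the coefficients: c = (3/23, 22/69). The projection is proj_W(v) = U c.
Check: (v - proj_W(v)) · u_1 = 0  (should be 0).
Check: (v - proj_W(v)) · u_2 = 0  (should be 0).
Result: proj_W(v) = (13/69, -53/69, 13/69, 16/23).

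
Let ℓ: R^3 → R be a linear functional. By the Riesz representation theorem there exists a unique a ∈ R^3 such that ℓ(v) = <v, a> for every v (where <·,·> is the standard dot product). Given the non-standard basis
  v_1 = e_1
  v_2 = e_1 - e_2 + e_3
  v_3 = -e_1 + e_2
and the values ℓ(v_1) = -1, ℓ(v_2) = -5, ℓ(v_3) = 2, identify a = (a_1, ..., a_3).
a = (-1, 1, -3)

Write a = (a_1, ..., a_3) in the standard basis. For each basis vector v_i, ℓ(v_i) = <v_i, a> is a linear equation in the a_j's. Collect the n equations into a matrix system V a = ℓ, where row i of V is v_i (expressed in the standard basis). Since V is invertible (lower-triangular with 1s on the diagonal, up to permutation), solve by back-substitution:
  V =
[[1, 0, 0],
 [1, -1, 1],
 [-1, 1, 0]]
  V a = (-1, -5, 2)
Solving gives a = (-1, 1, -3).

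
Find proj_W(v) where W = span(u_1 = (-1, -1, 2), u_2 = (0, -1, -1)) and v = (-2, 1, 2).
proj_W(v) = (-7/11, 6/11, 27/11)

Set up U = [u_1 | ... | u_2] ∈ R^(3×2). The projector onto W = col(U) is P = U (U^T U)^(-1) U^T.
Compute U^T U =
  [6, -1]
  [-1, 2],
and U^T v = (5, -3).
Solve U^T U · c = U^T v for the coefficients: c = (7/11, -13/11). The projection is proj_W(v) = U c.
Check: (v - proj_W(v)) · u_1 = 0  (should be 0).
Check: (v - proj_W(v)) · u_2 = 0  (should be 0).
Result: proj_W(v) = (-7/11, 6/11, 27/11).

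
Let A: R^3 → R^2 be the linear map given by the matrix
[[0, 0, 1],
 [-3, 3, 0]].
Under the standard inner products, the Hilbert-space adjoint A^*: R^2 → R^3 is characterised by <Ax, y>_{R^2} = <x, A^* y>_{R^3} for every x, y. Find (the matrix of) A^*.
A^* = A^T =
[[0, -3],
 [0, 3],
 [1, 0]]

For real matrices with standard dot products, the defining identity <Ax, y> = <x, A^* y> gives (Ax)^T y = x^T (A^*) y, i.e. x^T A^T y = x^T (A^*) y. Since this holds for all x, y, we must have A^* = A^T. Therefore
A^* =
[[0, -3],
 [0, 3],
 [1, 0]].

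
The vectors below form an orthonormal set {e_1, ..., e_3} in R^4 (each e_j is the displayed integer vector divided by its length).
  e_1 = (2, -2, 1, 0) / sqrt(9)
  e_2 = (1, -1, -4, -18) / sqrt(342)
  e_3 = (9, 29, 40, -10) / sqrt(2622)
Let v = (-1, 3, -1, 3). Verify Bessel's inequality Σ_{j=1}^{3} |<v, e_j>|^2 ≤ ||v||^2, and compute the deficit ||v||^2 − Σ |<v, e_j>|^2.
Σ |<v, e_j>|^2 = 1211/69; ||v||^2 = 20; deficit = 169/69

Write each e_j = u_j / sqrt(<u_j, u_j>) where u_j is the displayed integer vector. Then <v, e_j> = <v, u_j> / sqrt(<u_j, u_j>), so |<v, e_j>|^2 = <v, u_j>^2 / <u_j, u_j>.
Coefficients: <v, e_1> = -9/sqrt(9), <v, e_2> = -54/sqrt(342), <v, e_3> = 8/sqrt(2622).
Square and sum: Σ |<v, e_j>|^2 = 1211/69.
Compute ||v||^2 = v·v = 20.
Deficit = 20 − 1211/69 = 169/69 ≥ 0, confirming Bessel's inequality. (The deficit equals ||v − Σ <v,e_j> e_j||^2, the squared distance from v to span{e_j}.)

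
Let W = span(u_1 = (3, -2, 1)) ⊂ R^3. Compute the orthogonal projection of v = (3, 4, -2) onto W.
proj_W(v) = (-3/14, 1/7, -1/14)

Set up U = [u_1 | ... | u_1] ∈ R^(3×1). The projector onto W = col(U) is P = U (U^T U)^(-1) U^T.
Compute U^T U =
  [14],
and U^T v = (-1).
Solve U^T U · c = U^T v for the coefficients: c = (-1/14). The projection is proj_W(v) = U c.
Check: (v - proj_W(v)) · u_1 = 0  (should be 0).
Result: proj_W(v) = (-3/14, 1/7, -1/14).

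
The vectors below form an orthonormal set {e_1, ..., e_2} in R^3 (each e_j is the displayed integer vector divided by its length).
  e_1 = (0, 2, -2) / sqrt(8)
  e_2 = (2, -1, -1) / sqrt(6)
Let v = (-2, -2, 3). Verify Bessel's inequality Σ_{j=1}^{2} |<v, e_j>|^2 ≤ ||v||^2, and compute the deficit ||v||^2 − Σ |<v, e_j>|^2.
Σ |<v, e_j>|^2 = 50/3; ||v||^2 = 17; deficit = 1/3

Write each e_j = u_j / sqrt(<u_j, u_j>) where u_j is the displayed integer vector. Then <v, e_j> = <v, u_j> / sqrt(<u_j, u_j>), so |<v, e_j>|^2 = <v, u_j>^2 / <u_j, u_j>.
Coefficients: <v, e_1> = -10/sqrt(8), <v, e_2> = -5/sqrt(6).
Square and sum: Σ |<v, e_j>|^2 = 50/3.
Compute ||v||^2 = v·v = 17.
Deficit = 17 − 50/3 = 1/3 ≥ 0, confirming Bessel's inequality. (The deficit equals ||v − Σ <v,e_j> e_j||^2, the squared distance from v to span{e_j}.)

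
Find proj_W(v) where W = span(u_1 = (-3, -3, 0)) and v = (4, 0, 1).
proj_W(v) = (2, 2, 0)

Set up U = [u_1 | ... | u_1] ∈ R^(3×1). The projector onto W = col(U) is P = U (U^T U)^(-1) U^T.
Compute U^T U =
  [18],
and U^T v = (-12).
Solve U^T U · c = U^T v for the coefficients: c = (-2/3). The projection is proj_W(v) = U c.
Check: (v - proj_W(v)) · u_1 = 0  (should be 0).
Result: proj_W(v) = (2, 2, 0).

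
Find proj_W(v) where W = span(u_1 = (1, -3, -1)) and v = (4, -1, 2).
proj_W(v) = (5/11, -15/11, -5/11)

Set up U = [u_1 | ... | u_1] ∈ R^(3×1). The projector onto W = col(U) is P = U (U^T U)^(-1) U^T.
Compute U^T U =
  [11],
and U^T v = (5).
Solve U^T U · c = U^T v for the coefficients: c = (5/11). The projection is proj_W(v) = U c.
Check: (v - proj_W(v)) · u_1 = 0  (should be 0).
Result: proj_W(v) = (5/11, -15/11, -5/11).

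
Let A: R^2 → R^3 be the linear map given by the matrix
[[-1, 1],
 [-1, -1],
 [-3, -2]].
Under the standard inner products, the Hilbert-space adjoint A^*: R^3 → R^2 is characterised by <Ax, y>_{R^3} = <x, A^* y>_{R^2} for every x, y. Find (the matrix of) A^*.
A^* = A^T =
[[-1, -1, -3],
 [1, -1, -2]]

For real matrices with standard dot products, the defining identity <Ax, y> = <x, A^* y> gives (Ax)^T y = x^T (A^*) y, i.e. x^T A^T y = x^T (A^*) y. Since this holds for all x, y, we must have A^* = A^T. Therefore
A^* =
[[-1, -1, -3],
 [1, -1, -2]].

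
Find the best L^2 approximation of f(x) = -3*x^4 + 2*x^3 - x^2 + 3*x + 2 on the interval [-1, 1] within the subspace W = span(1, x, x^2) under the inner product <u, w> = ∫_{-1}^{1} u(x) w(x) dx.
g(x) = -25*x^2/7 + 21*x/5 + 79/35

The best approximation g ∈ W is the orthogonal projection of f onto W. Writing g = a_0 + a_1 x + a_2 x^2, the coefficients solve the normal equations G · a = b where
  G_{ij} = <φ_i, φ_j> and b_i = <f, φ_i>, with φ_0 = 1, φ_1 = x, φ_2 = x^2.
G =
  [2, 0, 2/3]
  [0, 2/3, 0]
  [2/3, 0, 2/5],
b = (32/15, 14/5, 8/105).
Solving gives a_0 = 79/35, a_1 = 21/5, a_2 = -25/7, so
  g(x) = -25*x^2/7 + 21*x/5 + 79/35.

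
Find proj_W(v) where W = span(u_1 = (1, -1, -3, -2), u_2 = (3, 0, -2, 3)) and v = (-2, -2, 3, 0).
proj_W(v) = (-207/107, 54/107, 264/107, -45/107)

Set up U = [u_1 | ... | u_2] ∈ R^(4×2). The projector onto W = col(U) is P = U (U^T U)^(-1) U^T.
Compute U^T U =
  [15, 3]
  [3, 22],
and U^T v = (-9, -12).
Solve U^T U · c = U^T v for the coefficients: c = (-54/107, -51/107). The projection is proj_W(v) = U c.
Check: (v - proj_W(v)) · u_1 = 0  (should be 0).
Check: (v - proj_W(v)) · u_2 = 0  (should be 0).
Result: proj_W(v) = (-207/107, 54/107, 264/107, -45/107).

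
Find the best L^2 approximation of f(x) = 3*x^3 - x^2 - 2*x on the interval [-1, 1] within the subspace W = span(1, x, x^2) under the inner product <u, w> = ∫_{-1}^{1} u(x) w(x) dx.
g(x) = -x^2 - x/5

The best approximation g ∈ W is the orthogonal projection of f onto W. Writing g = a_0 + a_1 x + a_2 x^2, the coefficients solve the normal equations G · a = b where
  G_{ij} = <φ_i, φ_j> and b_i = <f, φ_i>, with φ_0 = 1, φ_1 = x, φ_2 = x^2.
G =
  [2, 0, 2/3]
  [0, 2/3, 0]
  [2/3, 0, 2/5],
b = (-2/3, -2/15, -2/5).
Solving gives a_0 = 0, a_1 = -1/5, a_2 = -1, so
  g(x) = -x^2 - x/5.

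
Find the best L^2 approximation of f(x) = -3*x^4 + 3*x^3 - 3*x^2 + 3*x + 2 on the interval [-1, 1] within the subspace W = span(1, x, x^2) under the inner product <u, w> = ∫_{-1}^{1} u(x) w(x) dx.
g(x) = -39*x^2/7 + 24*x/5 + 79/35

The best approximation g ∈ W is the orthogonal projection of f onto W. Writing g = a_0 + a_1 x + a_2 x^2, the coefficients solve the normal equations G · a = b where
  G_{ij} = <φ_i, φ_j> and b_i = <f, φ_i>, with φ_0 = 1, φ_1 = x, φ_2 = x^2.
G =
  [2, 0, 2/3]
  [0, 2/3, 0]
  [2/3, 0, 2/5],
b = (4/5, 16/5, -76/105).
Solving gives a_0 = 79/35, a_1 = 24/5, a_2 = -39/7, so
  g(x) = -39*x^2/7 + 24*x/5 + 79/35.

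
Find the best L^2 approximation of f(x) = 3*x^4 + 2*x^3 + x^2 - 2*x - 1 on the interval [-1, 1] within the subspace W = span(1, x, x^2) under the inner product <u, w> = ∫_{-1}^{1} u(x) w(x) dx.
g(x) = 25*x^2/7 - 4*x/5 - 44/35

The best approximation g ∈ W is the orthogonal projection of f onto W. Writing g = a_0 + a_1 x + a_2 x^2, the coefficients solve the normal equations G · a = b where
  G_{ij} = <φ_i, φ_j> and b_i = <f, φ_i>, with φ_0 = 1, φ_1 = x, φ_2 = x^2.
G =
  [2, 0, 2/3]
  [0, 2/3, 0]
  [2/3, 0, 2/5],
b = (-2/15, -8/15, 62/105).
Solving gives a_0 = -44/35, a_1 = -4/5, a_2 = 25/7, so
  g(x) = 25*x^2/7 - 4*x/5 - 44/35.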